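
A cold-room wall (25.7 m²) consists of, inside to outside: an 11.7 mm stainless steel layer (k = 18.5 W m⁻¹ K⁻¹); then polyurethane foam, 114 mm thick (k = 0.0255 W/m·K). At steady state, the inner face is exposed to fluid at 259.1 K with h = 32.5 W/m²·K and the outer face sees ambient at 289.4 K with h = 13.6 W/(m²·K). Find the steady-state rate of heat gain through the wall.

Treat each layer as a resistance in series:
  R_conv,in = 1/(hA) = 1/(32.5·25.7) = 0.001197 K/W
  R_stainless steel = L/(kA) = 0.0117/(18.5·25.7) = 2.461×10^-5 K/W
  R_polyurethane foam = L/(kA) = 0.114/(0.0255·25.7) = 0.1740 K/W
  R_conv,out = 1/(hA) = 1/(13.6·25.7) = 0.002861 K/W
ΣR = 0.001197 + 2.461×10^-5 + 0.1740 + 0.002861 = 0.1781 K/W
Q = ΔT/ΣR = (259.1 K − 289.4 K)/0.1781 = -170 W
(Negative Q ⇒ heat flows inward; heat gain = 170 W.)

Q = 170 W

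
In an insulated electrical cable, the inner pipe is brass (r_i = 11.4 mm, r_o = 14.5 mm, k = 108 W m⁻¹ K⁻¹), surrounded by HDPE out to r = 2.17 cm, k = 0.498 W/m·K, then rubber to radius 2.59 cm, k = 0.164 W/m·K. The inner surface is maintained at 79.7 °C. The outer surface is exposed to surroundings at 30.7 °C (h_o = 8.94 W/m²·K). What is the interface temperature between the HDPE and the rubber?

Resistance network (inner→outer):
  R'_brass = ln(0.0145/0.0114)/(2πk) = 0.2405/(2π·108) = 3.545×10^-4 m·K/W
  R'_HDPE = ln(0.0217/0.0145)/(2πk) = 0.4032/(2π·0.498) = 0.1288 m·K/W
  R'_rubber = ln(0.0259/0.0217)/(2πk) = 0.1769/(2π·0.164) = 0.1717 m·K/W
  R'_conv,out = 1/(2πr h) = 1/(2π·0.0259·8.94) = 0.6874 m·K/W
ΣR = 3.545×10^-4 + 0.1288 + 0.1717 + 0.6874 = 0.9883 m·K/W
Q' = ΔT/ΣR = (79.7 °C − 30.7 °C)/0.9883 = 49.58 W/m
From the inner boundary to the HDPE/rubber interface, ΣR_partial = 0.1292 m·K/W.
T_interface = T_in − Q'·ΣR_partial = 79.7 °C − (49.58)(0.1292) = 73.3 °C

T = 73.3 °C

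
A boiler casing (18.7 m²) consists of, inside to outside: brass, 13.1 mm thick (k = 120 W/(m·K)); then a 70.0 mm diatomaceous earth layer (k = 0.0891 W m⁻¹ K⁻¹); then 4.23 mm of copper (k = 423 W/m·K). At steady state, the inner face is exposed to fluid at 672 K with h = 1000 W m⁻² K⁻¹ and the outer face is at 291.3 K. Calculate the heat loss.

Series thermal resistances, inner to outer:
  R_conv,in = 1/(hA) = 1/(1000·18.7) = 5.348×10^-5 K/W
  R_brass = L/(kA) = 0.0131/(120·18.7) = 5.838×10^-6 K/W
  R_diatomaceous earth = L/(kA) = 0.0700/(0.0891·18.7) = 0.04201 K/W
  R_copper = L/(kA) = 0.00423/(423·18.7) = 5.348×10^-7 K/W
ΣR = 5.348×10^-5 + 5.838×10^-6 + 0.04201 + 5.348×10^-7 = 0.04207 K/W
Q = ΔT/ΣR = (672 K − 291.3 K)/0.04207 = 9050 W

Q = 9.05 kW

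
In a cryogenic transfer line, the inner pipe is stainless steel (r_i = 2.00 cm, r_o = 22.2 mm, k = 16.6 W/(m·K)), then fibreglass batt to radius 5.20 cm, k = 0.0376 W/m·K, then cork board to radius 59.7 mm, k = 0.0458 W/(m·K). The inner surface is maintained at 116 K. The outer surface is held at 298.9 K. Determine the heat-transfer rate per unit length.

Q' = 44.8 W/m

Series thermal resistances, inner to outer:
  R'_stainless steel = ln(0.0222/0.0200)/(2πk) = 0.1044/(2π·16.6) = 0.001001 m·K/W
  R'_fibreglass batt = ln(0.0520/0.0222)/(2πk) = 0.8512/(2π·0.0376) = 3.603 m·K/W
  R'_cork board = ln(0.0597/0.0520)/(2πk) = 0.1381/(2π·0.0458) = 0.4799 m·K/W
ΣR = 0.001001 + 3.603 + 0.4799 = 4.084 m·K/W
Q' = ΔT/ΣR = (116 K − 298.9 K)/4.084 = -44.8 W/m
(Negative Q' ⇒ heat flows inward; heat gain = 44.8 W/m.)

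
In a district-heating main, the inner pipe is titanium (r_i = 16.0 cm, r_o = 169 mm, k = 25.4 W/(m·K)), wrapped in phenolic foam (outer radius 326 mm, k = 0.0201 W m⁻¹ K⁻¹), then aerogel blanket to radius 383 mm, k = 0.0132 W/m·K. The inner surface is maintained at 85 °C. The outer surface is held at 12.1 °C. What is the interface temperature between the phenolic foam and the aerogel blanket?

Treat each layer as a resistance in series:
  R'_titanium = ln(0.169/0.160)/(2πk) = 0.05472/(2π·25.4) = 3.429×10^-4 m·K/W
  R'_phenolic foam = ln(0.326/0.169)/(2πk) = 0.6570/(2π·0.0201) = 5.202 m·K/W
  R'_aerogel blanket = ln(0.383/0.326)/(2πk) = 0.1611/(2π·0.0132) = 1.943 m·K/W
ΣR = 3.429×10^-4 + 5.202 + 1.943 = 7.145 m·K/W
Q' = ΔT/ΣR = (85 °C − 12.1 °C)/7.145 = 10.20 W/m
From the inner boundary to the phenolic foam/aerogel blanket interface, ΣR_partial = 5.202 m·K/W.
T_interface = T_in − Q'·ΣR_partial = 85 °C − (10.20)(5.202) = 31.9 °C

T = 31.9 °C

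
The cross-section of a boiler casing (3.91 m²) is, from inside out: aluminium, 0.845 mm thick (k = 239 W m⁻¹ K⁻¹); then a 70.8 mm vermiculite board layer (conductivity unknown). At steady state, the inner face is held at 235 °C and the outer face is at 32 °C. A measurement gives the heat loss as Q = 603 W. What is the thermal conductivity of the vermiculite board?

k = 0.0538 W/m·K

ΣR = ΔT/Q = |235 − 32|/603 = 0.3367 K/W
Known resistances:
  R_aluminium = L/(kA) = 8.45×10^-4/(239·3.91) = 9.042×10^-7 K/W
R_vermiculite board = ΣR − ΣR_known = 0.3367 − 9.042×10^-7 = 0.3367 K/W
L/(kA) = 0.3367 ⇒ k = 0.0708/(0.3367·3.91) = 0.0538 W/m·K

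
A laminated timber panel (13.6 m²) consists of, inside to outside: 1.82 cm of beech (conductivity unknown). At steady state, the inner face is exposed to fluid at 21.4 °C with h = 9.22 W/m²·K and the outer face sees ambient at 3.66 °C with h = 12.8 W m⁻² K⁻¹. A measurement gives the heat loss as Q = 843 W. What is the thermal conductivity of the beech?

k = 0.183 W/m·K

ΣR = ΔT/Q = |21.4 − 3.66|/843 = 0.02104 K/W
Known resistances:
  R_conv,in = 1/(hA) = 1/(9.22·13.6) = 0.007975 K/W
  R_conv,out = 1/(hA) = 1/(12.8·13.6) = 0.005744 K/W
R_beech = ΣR − ΣR_known = 0.02104 − 0.01372 = 0.007320 K/W
L/(kA) = 0.007320 ⇒ k = 0.0182/(0.007320·13.6) = 0.183 W/m·K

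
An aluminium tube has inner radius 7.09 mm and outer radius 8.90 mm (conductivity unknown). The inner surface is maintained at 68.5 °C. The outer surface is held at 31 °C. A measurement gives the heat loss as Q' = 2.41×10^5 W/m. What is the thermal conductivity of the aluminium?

ΣR = ΔT/Q' = |68.5 − 31|/2.41×10^5 = 1.556×10^-4 m·K/W
ln(r₂/r₁)/(2πk) = 1.556×10^-4 ⇒ k = 0.2274/(2π·1.556×10^-4) = 233 W/m·K

k = 233 W/m·K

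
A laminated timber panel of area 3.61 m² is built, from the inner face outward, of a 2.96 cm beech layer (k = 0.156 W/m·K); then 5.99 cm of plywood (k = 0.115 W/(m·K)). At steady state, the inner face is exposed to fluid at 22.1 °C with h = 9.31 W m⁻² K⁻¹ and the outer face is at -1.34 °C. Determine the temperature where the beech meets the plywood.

Treat each layer as a resistance in series:
  R_conv,in = 1/(hA) = 1/(9.31·3.61) = 0.02975 K/W
  R_beech = L/(kA) = 0.0296/(0.156·3.61) = 0.05256 K/W
  R_plywood = L/(kA) = 0.0599/(0.115·3.61) = 0.1443 K/W
ΣR = 0.02975 + 0.05256 + 0.1443 = 0.2266 K/W
Q = ΔT/ΣR = (22.1 °C − -1.34 °C)/0.2266 = 103.4 W
From the inner boundary to the beech/plywood interface, ΣR_partial = 0.08231 K/W.
T_interface = T_in − Q·ΣR_partial = 22.1 °C − (103.4)(0.08231) = 13.6 °C

T = 13.6 °C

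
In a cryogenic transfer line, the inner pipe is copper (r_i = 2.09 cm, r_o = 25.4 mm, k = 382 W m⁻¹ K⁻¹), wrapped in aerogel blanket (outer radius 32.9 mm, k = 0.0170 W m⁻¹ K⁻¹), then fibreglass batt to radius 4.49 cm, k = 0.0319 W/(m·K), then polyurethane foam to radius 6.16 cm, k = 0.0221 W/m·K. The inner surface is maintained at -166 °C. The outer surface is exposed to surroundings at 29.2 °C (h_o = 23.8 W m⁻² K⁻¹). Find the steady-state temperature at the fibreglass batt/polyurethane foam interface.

Series thermal resistances, inner to outer:
  R'_copper = ln(0.0254/0.0209)/(2πk) = 0.1950/(2π·382) = 8.124×10^-5 m·K/W
  R'_aerogel blanket = ln(0.0329/0.0254)/(2πk) = 0.2587/(2π·0.0170) = 2.422 m·K/W
  R'_fibreglass batt = ln(0.0449/0.0329)/(2πk) = 0.3110/(2π·0.0319) = 1.551 m·K/W
  R'_polyurethane foam = ln(0.0616/0.0449)/(2πk) = 0.3162/(2π·0.0221) = 2.277 m·K/W
  R'_conv,out = 1/(2πr h) = 1/(2π·0.0616·23.8) = 0.1086 m·K/W
ΣR = 8.124×10^-5 + 2.422 + 1.551 + 2.277 + 0.1086 = 6.359 m·K/W
Q' = ΔT/ΣR = (-166 °C − 29.2 °C)/6.359 = -30.70 W/m
From the inner boundary to the fibreglass batt/polyurethane foam interface, ΣR_partial = 3.973 m·K/W.
T_interface = T_in − Q'·ΣR_partial = -166 °C − (-30.70)(3.973) = -44.0 °C

T = -44.0 °C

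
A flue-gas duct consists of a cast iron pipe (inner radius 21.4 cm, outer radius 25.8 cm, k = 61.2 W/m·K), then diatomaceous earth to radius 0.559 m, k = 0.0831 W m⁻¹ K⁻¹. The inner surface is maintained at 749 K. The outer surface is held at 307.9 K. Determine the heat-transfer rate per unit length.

Treat each layer as a resistance in series:
  R'_cast iron = ln(0.258/0.214)/(2πk) = 0.1870/(2π·61.2) = 4.863×10^-4 m·K/W
  R'_diatomaceous earth = ln(0.559/0.258)/(2πk) = 0.7732/(2π·0.0831) = 1.481 m·K/W
ΣR = 4.863×10^-4 + 1.481 = 1.481 m·K/W
Q' = ΔT/ΣR = (749 K − 307.9 K)/1.481 = 298 W/m

Q' = 298 W/m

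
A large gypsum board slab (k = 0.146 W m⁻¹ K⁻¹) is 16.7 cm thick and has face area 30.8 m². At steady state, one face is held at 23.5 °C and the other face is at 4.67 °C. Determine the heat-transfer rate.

Q = kA·ΔT/L = 0.146 × 30.8 × |23.5 °C − 4.67 °C| / 0.167 = 507 W

Q = 507 W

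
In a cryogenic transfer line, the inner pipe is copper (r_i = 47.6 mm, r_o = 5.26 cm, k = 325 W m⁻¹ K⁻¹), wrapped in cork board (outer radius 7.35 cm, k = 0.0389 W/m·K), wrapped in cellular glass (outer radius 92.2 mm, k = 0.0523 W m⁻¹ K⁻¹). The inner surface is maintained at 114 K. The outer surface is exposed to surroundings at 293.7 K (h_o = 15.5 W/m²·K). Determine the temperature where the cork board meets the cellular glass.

T = 227.4 K

Treat each layer as a resistance in series:
  R'_copper = ln(0.0526/0.0476)/(2πk) = 0.09988/(2π·325) = 4.891×10^-5 m·K/W
  R'_cork board = ln(0.0735/0.0526)/(2πk) = 0.3346/(2π·0.0389) = 1.369 m·K/W
  R'_cellular glass = ln(0.0922/0.0735)/(2πk) = 0.2267/(2π·0.0523) = 0.6898 m·K/W
  R'_conv,out = 1/(2πr h) = 1/(2π·0.0922·15.5) = 0.1114 m·K/W
ΣR = 4.891×10^-5 + 1.369 + 0.6898 + 0.1114 = 2.170 m·K/W
Q' = ΔT/ΣR = (114 K − 293.7 K)/2.170 = -82.81 W/m
From the inner boundary to the cork board/cellular glass interface, ΣR_partial = 1.369 m·K/W.
T_interface = T_in − Q'·ΣR_partial = 114 K − (-82.81)(1.369) = 227.4 K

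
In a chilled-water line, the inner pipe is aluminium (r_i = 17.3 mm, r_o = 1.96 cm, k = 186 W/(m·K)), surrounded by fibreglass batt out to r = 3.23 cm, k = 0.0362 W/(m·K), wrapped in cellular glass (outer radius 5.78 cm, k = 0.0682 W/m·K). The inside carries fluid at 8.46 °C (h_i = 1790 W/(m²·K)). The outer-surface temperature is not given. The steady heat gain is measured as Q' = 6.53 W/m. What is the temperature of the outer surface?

T_out = 31.7 °C

Sum the resistances:
  R'_conv,in = 1/(2πr h) = 1/(2π·0.0173·1790) = 0.005140 m·K/W
  R'_aluminium = ln(0.0196/0.0173)/(2πk) = 0.1248/(2π·186) = 1.068×10^-4 m·K/W
  R'_fibreglass batt = ln(0.0323/0.0196)/(2πk) = 0.4995/(2π·0.0362) = 2.196 m·K/W
  R'_cellular glass = ln(0.0578/0.0323)/(2πk) = 0.5819/(2π·0.0682) = 1.358 m·K/W
ΣR = 3.559 m·K/W
ΔT = Q'·ΣR = 6.53 × 3.559 = 23.24 K
Heat flows inward, so T_out = T_in + ΔT = 8.46 + 23.24 = 31.7 °C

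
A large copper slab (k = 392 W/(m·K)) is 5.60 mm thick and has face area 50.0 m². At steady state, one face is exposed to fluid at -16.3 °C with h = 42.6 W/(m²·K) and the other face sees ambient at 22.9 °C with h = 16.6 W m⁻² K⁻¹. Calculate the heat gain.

Q = 23.4 kW

Resistance network (inner→outer):
  R_conv,in = 1/(hA) = 1/(42.6·50.0) = 4.695×10^-4 K/W
  R_copper = L/(kA) = 0.00560/(392·50.0) = 2.857×10^-7 K/W
  R_conv,out = 1/(hA) = 1/(16.6·50.0) = 0.001205 K/W
ΣR = 4.695×10^-4 + 2.857×10^-7 + 0.001205 = 0.001675 K/W
Q = ΔT/ΣR = (-16.3 °C − 22.9 °C)/0.001675 = -23400 W
(Negative Q ⇒ heat flows inward; heat gain = 23400 W.)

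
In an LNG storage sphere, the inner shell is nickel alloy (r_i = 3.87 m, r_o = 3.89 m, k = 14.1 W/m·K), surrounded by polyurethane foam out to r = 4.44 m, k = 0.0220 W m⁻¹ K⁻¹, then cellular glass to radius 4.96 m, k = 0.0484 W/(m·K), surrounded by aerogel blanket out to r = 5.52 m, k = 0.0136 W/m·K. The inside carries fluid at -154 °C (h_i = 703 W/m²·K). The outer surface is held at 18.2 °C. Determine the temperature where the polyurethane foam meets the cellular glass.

T = -81.5 °C

Treat each layer as a resistance in series:
  R_conv,in = 1/(4πr²h) = 1/(4π·3.87²·703) = 7.558×10^-6 K/W
  R_nickel alloy = (1/3.87 − 1/3.89)/(4πk) = 0.001329/(4π·14.1) = 7.498×10^-6 K/W
  R_polyurethane foam = (1/3.89 − 1/4.44)/(4πk) = 0.03184/(4π·0.0220) = 0.1152 K/W
  R_cellular glass = (1/4.44 − 1/4.96)/(4πk) = 0.02361/(4π·0.0484) = 0.03882 K/W
  R_aerogel blanket = (1/4.96 − 1/5.52)/(4πk) = 0.02045/(4π·0.0136) = 0.1197 K/W
ΣR = 7.558×10^-6 + 7.498×10^-6 + 0.1152 + 0.03882 + 0.1197 = 0.2737 K/W
Q = ΔT/ΣR = (-154 °C − 18.2 °C)/0.2737 = -629.2 W
From the inner boundary to the polyurethane foam/cellular glass interface, ΣR_partial = 0.1152 K/W.
T_interface = T_in − Q·ΣR_partial = -154 °C − (-629.2)(0.1152) = -81.5 °C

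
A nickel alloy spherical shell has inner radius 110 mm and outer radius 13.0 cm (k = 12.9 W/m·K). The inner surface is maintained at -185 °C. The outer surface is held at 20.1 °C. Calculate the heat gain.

Q = 23.8 kW

Q = 4πk·ΔT/(1/r₁ − 1/r₂) = 4π × 12.9 × 205.1 / (1/0.110 − 1/0.130) = 23800 W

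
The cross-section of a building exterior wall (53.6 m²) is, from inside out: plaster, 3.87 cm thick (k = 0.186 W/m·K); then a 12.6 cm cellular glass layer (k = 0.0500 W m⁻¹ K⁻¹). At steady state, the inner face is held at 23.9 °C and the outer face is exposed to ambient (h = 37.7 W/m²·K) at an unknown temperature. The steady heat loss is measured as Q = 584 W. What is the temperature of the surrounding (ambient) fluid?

Series resistances:
  R_plaster = L/(kA) = 0.0387/(0.186·53.6) = 0.003882 K/W
  R_cellular glass = L/(kA) = 0.126/(0.0500·53.6) = 0.04701 K/W
  R_conv,out = 1/(hA) = 1/(37.7·53.6) = 4.949×10^-4 K/W
ΣR = 0.05139 K/W
ΔT = Q·ΣR = 584 × 0.05139 = 30.01 K
Heat flows outward, so T_out = T_in − ΔT = 23.9 − 30.01 = -6.11 °C

T_out = -6.11 °C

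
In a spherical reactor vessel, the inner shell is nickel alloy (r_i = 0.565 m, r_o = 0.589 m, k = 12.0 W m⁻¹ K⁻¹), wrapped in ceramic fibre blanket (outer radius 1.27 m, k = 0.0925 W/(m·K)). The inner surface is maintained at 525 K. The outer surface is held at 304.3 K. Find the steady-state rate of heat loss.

Series thermal resistances, inner to outer:
  R_nickel alloy = (1/0.565 − 1/0.589)/(4πk) = 0.07212/(4π·12.0) = 4.783×10^-4 K/W
  R_ceramic fibre blanket = (1/0.589 − 1/1.27)/(4πk) = 0.9104/(4π·0.0925) = 0.7832 K/W
ΣR = 4.783×10^-4 + 0.7832 = 0.7837 K/W
Q = ΔT/ΣR = (525 K − 304.3 K)/0.7837 = 282 W

Q = 282 W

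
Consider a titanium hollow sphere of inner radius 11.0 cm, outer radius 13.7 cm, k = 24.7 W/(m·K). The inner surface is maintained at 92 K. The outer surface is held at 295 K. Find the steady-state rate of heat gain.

Q = 35200 W

Q = 4πk·ΔT/(1/r₁ − 1/r₂) = 4π × 24.7 × 203 / (1/0.110 − 1/0.137) = 35200 W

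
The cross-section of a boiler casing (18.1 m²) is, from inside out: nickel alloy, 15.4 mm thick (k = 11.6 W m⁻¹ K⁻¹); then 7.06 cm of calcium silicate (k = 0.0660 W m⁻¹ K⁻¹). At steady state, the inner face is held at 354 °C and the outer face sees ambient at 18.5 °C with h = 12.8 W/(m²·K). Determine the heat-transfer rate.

Q = 5280 W

Series thermal resistances, inner to outer:
  R_nickel alloy = L/(kA) = 0.0154/(11.6·18.1) = 7.335×10^-5 K/W
  R_calcium silicate = L/(kA) = 0.0706/(0.0660·18.1) = 0.05910 K/W
  R_conv,out = 1/(hA) = 1/(12.8·18.1) = 0.004316 K/W
ΣR = 7.335×10^-5 + 0.05910 + 0.004316 = 0.06349 K/W
Q = ΔT/ΣR = (354 °C − 18.5 °C)/0.06349 = 5280 W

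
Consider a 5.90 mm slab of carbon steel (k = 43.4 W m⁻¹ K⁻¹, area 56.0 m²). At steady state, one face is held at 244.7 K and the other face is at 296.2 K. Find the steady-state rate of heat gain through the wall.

Q = kA·ΔT/L = 43.4 × 56.0 × |244.7 K − 296.2 K| / 0.00590 = 2.12×10^7 W

Q = 21200 kW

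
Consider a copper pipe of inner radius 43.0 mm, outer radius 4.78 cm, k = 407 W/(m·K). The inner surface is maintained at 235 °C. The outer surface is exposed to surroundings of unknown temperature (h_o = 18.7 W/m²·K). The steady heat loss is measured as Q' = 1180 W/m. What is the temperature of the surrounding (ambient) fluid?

Sum the resistances:
  R'_copper = ln(0.0478/0.0430)/(2πk) = 0.1058/(2π·407) = 4.138×10^-5 m·K/W
  R'_conv,out = 1/(2πr h) = 1/(2π·0.0478·18.7) = 0.1781 m·K/W
ΣR = 0.1781 m·K/W
ΔT = Q'·ΣR = 1180 × 0.1781 = 210.2 K
Heat flows outward, so T_out = T_in − ΔT = 235 − 210.2 = 24.8 °C

T_out = 24.8 °C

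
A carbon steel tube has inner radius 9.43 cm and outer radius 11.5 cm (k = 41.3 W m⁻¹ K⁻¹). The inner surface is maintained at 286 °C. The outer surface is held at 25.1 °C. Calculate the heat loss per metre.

Q' = 2πk·ΔT/ln(r₂/r₁) = 2π × 41.3 × 260.9 / ln(0.115/0.0943) = 3.41×10^5 W/m

Q' = 3.41×10^5 W/m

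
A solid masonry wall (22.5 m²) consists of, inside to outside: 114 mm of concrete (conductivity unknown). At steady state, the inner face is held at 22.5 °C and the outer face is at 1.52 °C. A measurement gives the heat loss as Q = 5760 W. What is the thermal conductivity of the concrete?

ΣR = ΔT/Q = |22.5 − 1.52|/5760 = 0.003642 K/W
L/(kA) = 0.003642 ⇒ k = 0.114/(0.003642·22.5) = 1.39 W/m·K

k = 1.39 W/m·K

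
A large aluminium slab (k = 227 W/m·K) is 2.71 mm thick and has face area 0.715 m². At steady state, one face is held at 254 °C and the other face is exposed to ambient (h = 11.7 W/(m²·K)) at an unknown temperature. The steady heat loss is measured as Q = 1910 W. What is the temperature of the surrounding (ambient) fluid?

T_out = 25.6 °C

Series resistances:
  R_aluminium = L/(kA) = 0.00271/(227·0.715) = 1.670×10^-5 K/W
  R_conv,out = 1/(hA) = 1/(11.7·0.715) = 0.1195 K/W
ΣR = 0.1196 K/W
ΔT = Q·ΣR = 1910 × 0.1196 = 228.4 K
Heat flows outward, so T_out = T_in − ΔT = 254 − 228.4 = 25.6 °C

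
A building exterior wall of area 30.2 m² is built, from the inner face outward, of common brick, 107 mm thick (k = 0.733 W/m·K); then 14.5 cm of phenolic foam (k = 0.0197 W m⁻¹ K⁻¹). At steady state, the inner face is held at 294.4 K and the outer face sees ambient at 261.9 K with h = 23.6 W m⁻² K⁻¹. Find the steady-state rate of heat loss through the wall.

Q = 130 W

Series thermal resistances, inner to outer:
  R_common brick = L/(kA) = 0.107/(0.733·30.2) = 0.004834 K/W
  R_phenolic foam = L/(kA) = 0.145/(0.0197·30.2) = 0.2437 K/W
  R_conv,out = 1/(hA) = 1/(23.6·30.2) = 0.001403 K/W
ΣR = 0.004834 + 0.2437 + 0.001403 = 0.2499 K/W
Q = ΔT/ΣR = (294.4 K − 261.9 K)/0.2499 = 130 W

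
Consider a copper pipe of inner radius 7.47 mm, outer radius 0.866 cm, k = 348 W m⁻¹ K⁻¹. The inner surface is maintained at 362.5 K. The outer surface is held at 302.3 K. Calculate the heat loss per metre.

Q' = 2πk·ΔT/ln(r₂/r₁) = 2π × 348 × 60.2 / ln(0.00866/0.00747) = 8.90×10^5 W/m

Q' = 890 kW/m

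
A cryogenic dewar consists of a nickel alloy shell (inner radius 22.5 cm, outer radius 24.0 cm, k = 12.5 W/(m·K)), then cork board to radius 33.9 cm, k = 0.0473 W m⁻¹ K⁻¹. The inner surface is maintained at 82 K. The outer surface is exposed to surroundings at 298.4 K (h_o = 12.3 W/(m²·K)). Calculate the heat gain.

Series thermal resistances, inner to outer:
  R_nickel alloy = (1/0.225 − 1/0.240)/(4πk) = 0.2778/(4π·12.5) = 0.001768 K/W
  R_cork board = (1/0.240 − 1/0.339)/(4πk) = 1.217/(4π·0.0473) = 2.047 K/W
  R_conv,out = 1/(4πr²h) = 1/(4π·0.339²·12.3) = 0.05630 K/W
ΣR = 0.001768 + 2.047 + 0.05630 = 2.105 K/W
Q = ΔT/ΣR = (82 K − 298.4 K)/2.105 = -103 W
(Negative Q ⇒ heat flows inward; heat gain = 103 W.)

Q = 103 W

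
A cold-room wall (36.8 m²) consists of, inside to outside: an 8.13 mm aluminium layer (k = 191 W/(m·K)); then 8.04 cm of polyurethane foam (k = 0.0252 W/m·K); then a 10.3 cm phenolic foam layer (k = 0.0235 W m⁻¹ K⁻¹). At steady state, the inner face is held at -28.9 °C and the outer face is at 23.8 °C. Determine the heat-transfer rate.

Treat each layer as a resistance in series:
  R_aluminium = L/(kA) = 0.00813/(191·36.8) = 1.157×10^-6 K/W
  R_polyurethane foam = L/(kA) = 0.0804/(0.0252·36.8) = 0.08670 K/W
  R_phenolic foam = L/(kA) = 0.103/(0.0235·36.8) = 0.1191 K/W
ΣR = 1.157×10^-6 + 0.08670 + 0.1191 = 0.2058 K/W
Q = ΔT/ΣR = (-28.9 °C − 23.8 °C)/0.2058 = -256 W
(Negative Q ⇒ heat flows inward; heat gain = 256 W.)

Q = 256 W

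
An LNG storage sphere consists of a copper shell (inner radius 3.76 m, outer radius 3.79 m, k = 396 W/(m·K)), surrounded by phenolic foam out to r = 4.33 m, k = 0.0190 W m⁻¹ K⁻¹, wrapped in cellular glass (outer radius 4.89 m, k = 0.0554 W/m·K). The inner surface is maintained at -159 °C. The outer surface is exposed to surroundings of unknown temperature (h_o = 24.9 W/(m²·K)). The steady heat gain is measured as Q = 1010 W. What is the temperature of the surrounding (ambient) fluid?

Series resistances:
  R_copper = (1/3.76 − 1/3.79)/(4πk) = 0.002105/(4π·396) = 4.230×10^-7 K/W
  R_phenolic foam = (1/3.79 − 1/4.33)/(4πk) = 0.03291/(4π·0.0190) = 0.1378 K/W
  R_cellular glass = (1/4.33 − 1/4.89)/(4πk) = 0.02645/(4π·0.0554) = 0.03799 K/W
  R_conv,out = 1/(4πr²h) = 1/(4π·4.89²·24.9) = 1.337×10^-4 K/W
ΣR = 0.1759 K/W
ΔT = Q·ΣR = 1010 × 0.1759 = 177.7 K
Heat flows inward, so T_out = T_in + ΔT = -159 + 177.7 = 18.7 °C

T_out = 18.7 °C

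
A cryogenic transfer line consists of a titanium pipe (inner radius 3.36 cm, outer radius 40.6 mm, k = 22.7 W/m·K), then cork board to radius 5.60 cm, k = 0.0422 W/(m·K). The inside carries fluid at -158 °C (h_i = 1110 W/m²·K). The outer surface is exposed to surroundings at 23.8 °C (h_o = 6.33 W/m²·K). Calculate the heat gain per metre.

Treat each layer as a resistance in series:
  R'_conv,in = 1/(2πr h) = 1/(2π·0.0336·1110) = 0.004267 m·K/W
  R'_titanium = ln(0.0406/0.0336)/(2πk) = 0.1892/(2π·22.7) = 0.001327 m·K/W
  R'_cork board = ln(0.0560/0.0406)/(2πk) = 0.3216/(2π·0.0422) = 1.213 m·K/W
  R'_conv,out = 1/(2πr h) = 1/(2π·0.0560·6.33) = 0.4490 m·K/W
ΣR = 0.004267 + 0.001327 + 1.213 + 0.4490 = 1.668 m·K/W
Q' = ΔT/ΣR = (-158 °C − 23.8 °C)/1.668 = -109 W/m
(Negative Q' ⇒ heat flows inward; heat gain = 109 W/m.)

Q' = 109 W/m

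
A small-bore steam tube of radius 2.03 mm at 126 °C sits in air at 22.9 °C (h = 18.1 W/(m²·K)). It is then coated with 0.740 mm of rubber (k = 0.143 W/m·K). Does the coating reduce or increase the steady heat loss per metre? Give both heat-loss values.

increases: 23.8 → 29.3 W/m

Critical radius for a cylinder: r_cr = k/h = 0.00790 m = 0.790 cm.
Outer radius after coating: r₂ = 0.00203 + 7.40×10^-4 = 0.002770 m.
Since r₁ < r_cr and r₂ ≤ r_cr, the coating moves toward the maximum at r_cr — heat loss rises.
Bare: R = 1/(2πr₁h) = 4.332 m·K/W; Q = 103.1/4.332 = 23.8 W/m.
Coated: R = R_cond + R_conv = 3.520 m·K/W; Q = 103.1/3.520 = 29.3 W/m.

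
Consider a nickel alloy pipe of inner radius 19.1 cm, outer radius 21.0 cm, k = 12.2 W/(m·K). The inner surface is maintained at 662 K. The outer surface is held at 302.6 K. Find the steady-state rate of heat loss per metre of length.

Q' = 291 kW/m

Q' = 2πk·ΔT/ln(r₂/r₁) = 2π × 12.2 × 359.4 / ln(0.210/0.191) = 2.91×10^5 W/m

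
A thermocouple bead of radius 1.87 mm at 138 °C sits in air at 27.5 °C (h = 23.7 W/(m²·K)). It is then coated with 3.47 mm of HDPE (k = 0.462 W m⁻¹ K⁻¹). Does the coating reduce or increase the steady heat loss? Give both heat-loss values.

increases: 0.115 → 0.622 W

Critical radius for a sphere: r_cr = 2k/h = 0.0390 m = 3.90 cm.
Outer radius after coating: r₂ = 0.00187 + 0.00347 = 0.00534 m.
Since r₁ < r_cr and r₂ ≤ r_cr, the coating moves toward the maximum at r_cr — heat loss rises.
Bare: R = 1/(4πr₁²h) = 960.2 K/W; Q = 110.5/960.2 = 0.115 W.
Coated: R = R_cond + R_conv = 177.6 K/W; Q = 110.5/177.6 = 0.622 W.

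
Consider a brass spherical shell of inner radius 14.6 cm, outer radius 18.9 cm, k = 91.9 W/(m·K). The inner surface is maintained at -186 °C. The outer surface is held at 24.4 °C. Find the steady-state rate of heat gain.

Q = 4πk·ΔT/(1/r₁ − 1/r₂) = 4π × 91.9 × 210.4 / (1/0.146 − 1/0.189) = 1.56×10^5 W

Q = 1.56×10^5 W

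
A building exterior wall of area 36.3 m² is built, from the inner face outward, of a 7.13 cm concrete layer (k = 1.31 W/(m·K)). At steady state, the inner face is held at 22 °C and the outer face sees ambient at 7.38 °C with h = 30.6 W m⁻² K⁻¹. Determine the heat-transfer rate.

Treat each layer as a resistance in series:
  R_concrete = L/(kA) = 0.0713/(1.31·36.3) = 0.001499 K/W
  R_conv,out = 1/(hA) = 1/(30.6·36.3) = 9.003×10^-4 K/W
ΣR = 0.001499 + 9.003×10^-4 = 0.002399 K/W
Q = ΔT/ΣR = (22 °C − 7.38 °C)/0.002399 = 6090 W

Q = 6.09 kW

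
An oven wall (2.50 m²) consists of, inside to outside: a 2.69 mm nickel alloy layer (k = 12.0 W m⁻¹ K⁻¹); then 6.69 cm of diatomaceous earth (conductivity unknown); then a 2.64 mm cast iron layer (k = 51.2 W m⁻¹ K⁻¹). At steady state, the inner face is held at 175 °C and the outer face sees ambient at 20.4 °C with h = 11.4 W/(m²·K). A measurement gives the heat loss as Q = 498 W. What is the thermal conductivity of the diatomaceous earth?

k = 0.0972 W/m·K

ΣR = ΔT/Q = |175 − 20.4|/498 = 0.3104 K/W
Known resistances:
  R_nickel alloy = L/(kA) = 0.00269/(12.0·2.50) = 8.967×10^-5 K/W
  R_cast iron = L/(kA) = 0.00264/(51.2·2.50) = 2.062×10^-5 K/W
  R_conv,out = 1/(hA) = 1/(11.4·2.50) = 0.03509 K/W
R_diatomaceous earth = ΣR − ΣR_known = 0.3104 − 0.03520 = 0.2752 K/W
L/(kA) = 0.2752 ⇒ k = 0.0669/(0.2752·2.50) = 0.0972 W/m·K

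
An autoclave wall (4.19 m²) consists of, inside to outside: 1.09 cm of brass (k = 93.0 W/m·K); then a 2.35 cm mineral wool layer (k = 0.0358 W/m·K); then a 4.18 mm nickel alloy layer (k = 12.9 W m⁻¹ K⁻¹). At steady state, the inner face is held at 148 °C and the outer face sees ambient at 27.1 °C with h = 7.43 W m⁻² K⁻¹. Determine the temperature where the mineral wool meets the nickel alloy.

T = 47.7 °C

Series thermal resistances, inner to outer:
  R_brass = L/(kA) = 0.0109/(93.0·4.19) = 2.797×10^-5 K/W
  R_mineral wool = L/(kA) = 0.0235/(0.0358·4.19) = 0.1567 K/W
  R_nickel alloy = L/(kA) = 0.00418/(12.9·4.19) = 7.733×10^-5 K/W
  R_conv,out = 1/(hA) = 1/(7.43·4.19) = 0.03212 K/W
ΣR = 2.797×10^-5 + 0.1567 + 7.733×10^-5 + 0.03212 = 0.1889 K/W
Q = ΔT/ΣR = (148 °C − 27.1 °C)/0.1889 = 640.0 W
From the inner boundary to the mineral wool/nickel alloy interface, ΣR_partial = 0.1567 K/W.
T_interface = T_in − Q·ΣR_partial = 148 °C − (640.0)(0.1567) = 47.7 °C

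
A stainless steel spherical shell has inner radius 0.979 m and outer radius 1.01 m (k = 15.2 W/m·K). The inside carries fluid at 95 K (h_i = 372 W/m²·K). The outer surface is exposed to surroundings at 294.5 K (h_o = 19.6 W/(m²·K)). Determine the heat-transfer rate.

Treat each layer as a resistance in series:
  R_conv,in = 1/(4πr²h) = 1/(4π·0.979²·372) = 2.232×10^-4 K/W
  R_stainless steel = (1/0.979 − 1/1.01)/(4πk) = 0.03135/(4π·15.2) = 1.641×10^-4 K/W
  R_conv,out = 1/(4πr²h) = 1/(4π·1.01²·19.6) = 0.003980 K/W
ΣR = 2.232×10^-4 + 1.641×10^-4 + 0.003980 = 0.004367 K/W
Q = ΔT/ΣR = (95 K − 294.5 K)/0.004367 = -45700 W
(Negative Q ⇒ heat flows inward; heat gain = 45700 W.)

Q = 45.7 kW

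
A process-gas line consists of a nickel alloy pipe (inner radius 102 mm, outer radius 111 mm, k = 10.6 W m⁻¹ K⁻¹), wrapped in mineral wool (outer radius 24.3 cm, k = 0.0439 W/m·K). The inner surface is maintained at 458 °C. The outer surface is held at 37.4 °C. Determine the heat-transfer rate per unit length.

Treat each layer as a resistance in series:
  R'_nickel alloy = ln(0.111/0.102)/(2πk) = 0.08456/(2π·10.6) = 0.001270 m·K/W
  R'_mineral wool = ln(0.243/0.111)/(2πk) = 0.7835/(2π·0.0439) = 2.841 m·K/W
ΣR = 0.001270 + 2.841 = 2.842 m·K/W
Q' = ΔT/ΣR = (458 °C − 37.4 °C)/2.842 = 148 W/m

Q' = 148 W/m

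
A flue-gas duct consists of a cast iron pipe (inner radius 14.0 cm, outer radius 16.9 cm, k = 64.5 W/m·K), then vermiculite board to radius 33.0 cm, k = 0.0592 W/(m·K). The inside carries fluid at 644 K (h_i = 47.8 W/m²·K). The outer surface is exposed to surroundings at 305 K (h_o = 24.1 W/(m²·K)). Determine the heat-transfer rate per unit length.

Q' = 184 W/m

Treat each layer as a resistance in series:
  R'_conv,in = 1/(2πr h) = 1/(2π·0.140·47.8) = 0.02378 m·K/W
  R'_cast iron = ln(0.169/0.140)/(2πk) = 0.1883/(2π·64.5) = 4.645×10^-4 m·K/W
  R'_vermiculite board = ln(0.330/0.169)/(2πk) = 0.6692/(2π·0.0592) = 1.799 m·K/W
  R'_conv,out = 1/(2πr h) = 1/(2π·0.330·24.1) = 0.02001 m·K/W
ΣR = 0.02378 + 4.645×10^-4 + 1.799 + 0.02001 = 1.843 m·K/W
Q' = ΔT/ΣR = (644 K − 305 K)/1.843 = 184 W/m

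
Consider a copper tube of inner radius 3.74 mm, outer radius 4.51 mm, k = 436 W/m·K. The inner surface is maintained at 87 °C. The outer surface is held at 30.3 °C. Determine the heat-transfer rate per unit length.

Q' = 8.30×10^5 W/m

Q' = 2πk·ΔT/ln(r₂/r₁) = 2π × 436 × 56.7 / ln(0.00451/0.00374) = 8.30×10^5 W/m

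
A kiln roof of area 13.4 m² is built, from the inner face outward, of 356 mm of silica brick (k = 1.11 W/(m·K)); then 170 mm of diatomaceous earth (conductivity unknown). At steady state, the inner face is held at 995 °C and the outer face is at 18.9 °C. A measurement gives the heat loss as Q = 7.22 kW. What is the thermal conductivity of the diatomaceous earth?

k = 0.114 W/m·K

ΣR = ΔT/Q = |995 − 18.9|/7220 = 0.1352 K/W
Known resistances:
  R_silica brick = L/(kA) = 0.356/(1.11·13.4) = 0.02393 K/W
R_diatomaceous earth = ΣR − ΣR_known = 0.1352 − 0.02393 = 0.1113 K/W
L/(kA) = 0.1113 ⇒ k = 0.170/(0.1113·13.4) = 0.114 W/m·K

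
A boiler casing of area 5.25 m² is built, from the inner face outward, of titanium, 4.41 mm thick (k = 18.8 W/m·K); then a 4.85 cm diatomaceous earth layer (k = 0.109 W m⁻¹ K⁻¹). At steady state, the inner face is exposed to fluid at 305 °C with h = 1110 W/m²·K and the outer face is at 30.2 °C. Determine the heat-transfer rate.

Treat each layer as a resistance in series:
  R_conv,in = 1/(hA) = 1/(1110·5.25) = 1.716×10^-4 K/W
  R_titanium = L/(kA) = 0.00441/(18.8·5.25) = 4.468×10^-5 K/W
  R_diatomaceous earth = L/(kA) = 0.0485/(0.109·5.25) = 0.08475 K/W
ΣR = 1.716×10^-4 + 4.468×10^-5 + 0.08475 = 0.08497 K/W
Q = ΔT/ΣR = (305 °C − 30.2 °C)/0.08497 = 3230 W

Q = 3230 W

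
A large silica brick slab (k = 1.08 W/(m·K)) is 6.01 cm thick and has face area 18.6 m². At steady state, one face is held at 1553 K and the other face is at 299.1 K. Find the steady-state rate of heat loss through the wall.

Q = 419 kW

Q = kA·ΔT/L = 1.08 × 18.6 × |1553 K − 299.1 K| / 0.0601 = 4.19×10^5 W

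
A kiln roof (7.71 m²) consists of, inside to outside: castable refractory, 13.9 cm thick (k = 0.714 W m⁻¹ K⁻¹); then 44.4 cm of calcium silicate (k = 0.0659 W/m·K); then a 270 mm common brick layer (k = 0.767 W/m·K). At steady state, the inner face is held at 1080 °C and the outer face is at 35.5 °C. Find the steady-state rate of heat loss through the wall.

Q = 1110 W

Treat each layer as a resistance in series:
  R_castable refractory = L/(kA) = 0.139/(0.714·7.71) = 0.02525 K/W
  R_calcium silicate = L/(kA) = 0.444/(0.0659·7.71) = 0.8739 K/W
  R_common brick = L/(kA) = 0.270/(0.767·7.71) = 0.04566 K/W
ΣR = 0.02525 + 0.8739 + 0.04566 = 0.9448 K/W
Q = ΔT/ΣR = (1080 °C − 35.5 °C)/0.9448 = 1110 W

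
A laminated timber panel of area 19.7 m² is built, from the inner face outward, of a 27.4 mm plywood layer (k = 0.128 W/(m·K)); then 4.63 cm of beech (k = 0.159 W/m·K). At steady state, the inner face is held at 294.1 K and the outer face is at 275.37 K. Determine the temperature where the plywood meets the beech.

Series thermal resistances, inner to outer:
  R_plywood = L/(kA) = 0.0274/(0.128·19.7) = 0.01087 K/W
  R_beech = L/(kA) = 0.0463/(0.159·19.7) = 0.01478 K/W
ΣR = 0.01087 + 0.01478 = 0.02565 K/W
Q = ΔT/ΣR = (294.1 K − 275.37 K)/0.02565 = 730.2 W
From the inner boundary to the plywood/beech interface, ΣR_partial = 0.01087 K/W.
T_interface = T_in − Q·ΣR_partial = 294.1 K − (730.2)(0.01087) = 286.2 K

T = 286.2 K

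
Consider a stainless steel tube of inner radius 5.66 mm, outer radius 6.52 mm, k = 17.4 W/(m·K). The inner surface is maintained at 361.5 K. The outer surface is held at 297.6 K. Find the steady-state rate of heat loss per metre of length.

Q' = 2πk·ΔT/ln(r₂/r₁) = 2π × 17.4 × 63.9 / ln(0.00652/0.00566) = 49400 W/m

Q' = 49400 W/m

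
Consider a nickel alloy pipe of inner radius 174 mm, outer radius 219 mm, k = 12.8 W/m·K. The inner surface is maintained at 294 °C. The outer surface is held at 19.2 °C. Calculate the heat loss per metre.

Q' = 2πk·ΔT/ln(r₂/r₁) = 2π × 12.8 × 274.8 / ln(0.219/0.174) = 96100 W/m

Q' = 96100 W/m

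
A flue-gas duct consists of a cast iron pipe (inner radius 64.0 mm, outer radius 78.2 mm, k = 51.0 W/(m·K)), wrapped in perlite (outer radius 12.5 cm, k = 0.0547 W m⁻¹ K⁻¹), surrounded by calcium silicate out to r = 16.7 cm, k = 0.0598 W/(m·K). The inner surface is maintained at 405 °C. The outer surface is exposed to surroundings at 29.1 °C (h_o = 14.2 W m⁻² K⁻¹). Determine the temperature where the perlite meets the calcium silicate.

Resistance network (inner→outer):
  R'_cast iron = ln(0.0782/0.0640)/(2πk) = 0.2004/(2π·51.0) = 6.253×10^-4 m·K/W
  R'_perlite = ln(0.125/0.0782)/(2πk) = 0.4690/(2π·0.0547) = 1.365 m·K/W
  R'_calcium silicate = ln(0.167/0.125)/(2πk) = 0.2897/(2π·0.0598) = 0.7710 m·K/W
  R'_conv,out = 1/(2πr h) = 1/(2π·0.167·14.2) = 0.06711 m·K/W
ΣR = 6.253×10^-4 + 1.365 + 0.7710 + 0.06711 = 2.204 m·K/W
Q' = ΔT/ΣR = (405 °C − 29.1 °C)/2.204 = 170.6 W/m
From the inner boundary to the perlite/calcium silicate interface, ΣR_partial = 1.366 m·K/W.
T_interface = T_in − Q'·ΣR_partial = 405 °C − (170.6)(1.366) = 172 °C

T = 172 °C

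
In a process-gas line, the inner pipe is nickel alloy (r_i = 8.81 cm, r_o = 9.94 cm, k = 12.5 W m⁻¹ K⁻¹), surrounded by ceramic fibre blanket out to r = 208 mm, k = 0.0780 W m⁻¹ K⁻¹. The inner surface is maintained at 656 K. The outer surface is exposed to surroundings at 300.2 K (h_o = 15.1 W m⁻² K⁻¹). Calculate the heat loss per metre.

Resistance network (inner→outer):
  R'_nickel alloy = ln(0.0994/0.0881)/(2πk) = 0.1207/(2π·12.5) = 0.001537 m·K/W
  R'_ceramic fibre blanket = ln(0.208/0.0994)/(2πk) = 0.7384/(2π·0.0780) = 1.507 m·K/W
  R'_conv,out = 1/(2πr h) = 1/(2π·0.208·15.1) = 0.05067 m·K/W
ΣR = 0.001537 + 1.507 + 0.05067 = 1.559 m·K/W
Q' = ΔT/ΣR = (656 K − 300.2 K)/1.559 = 228 W/m

Q' = 228 W/m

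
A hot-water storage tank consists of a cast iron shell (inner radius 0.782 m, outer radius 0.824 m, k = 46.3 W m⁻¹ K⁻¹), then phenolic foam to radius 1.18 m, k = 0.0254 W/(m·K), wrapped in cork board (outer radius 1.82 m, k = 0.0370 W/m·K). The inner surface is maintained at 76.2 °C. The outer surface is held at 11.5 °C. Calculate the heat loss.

Treat each layer as a resistance in series:
  R_cast iron = (1/0.782 − 1/0.824)/(4πk) = 0.06518/(4π·46.3) = 1.120×10^-4 K/W
  R_phenolic foam = (1/0.824 − 1/1.18)/(4πk) = 0.3661/(4π·0.0254) = 1.147 K/W
  R_cork board = (1/1.18 − 1/1.82)/(4πk) = 0.2980/(4π·0.0370) = 0.6409 K/W
ΣR = 1.120×10^-4 + 1.147 + 0.6409 = 1.788 K/W
Q = ΔT/ΣR = (76.2 °C − 11.5 °C)/1.788 = 36.2 W

Q = 36.2 W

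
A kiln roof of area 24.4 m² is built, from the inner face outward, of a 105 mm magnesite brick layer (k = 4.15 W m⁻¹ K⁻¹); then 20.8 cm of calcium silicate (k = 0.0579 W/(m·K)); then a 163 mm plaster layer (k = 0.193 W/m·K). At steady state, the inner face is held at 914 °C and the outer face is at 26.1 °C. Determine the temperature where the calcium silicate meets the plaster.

Treat each layer as a resistance in series:
  R_magnesite brick = L/(kA) = 0.105/(4.15·24.4) = 0.001037 K/W
  R_calcium silicate = L/(kA) = 0.208/(0.0579·24.4) = 0.1472 K/W
  R_plaster = L/(kA) = 0.163/(0.193·24.4) = 0.03461 K/W
ΣR = 0.001037 + 0.1472 + 0.03461 = 0.1828 K/W
Q = ΔT/ΣR = (914 °C − 26.1 °C)/0.1828 = 4857 W
From the inner boundary to the calcium silicate/plaster interface, ΣR_partial = 0.1482 K/W.
T_interface = T_in − Q·ΣR_partial = 914 °C − (4857)(0.1482) = 194 °C

T = 194 °C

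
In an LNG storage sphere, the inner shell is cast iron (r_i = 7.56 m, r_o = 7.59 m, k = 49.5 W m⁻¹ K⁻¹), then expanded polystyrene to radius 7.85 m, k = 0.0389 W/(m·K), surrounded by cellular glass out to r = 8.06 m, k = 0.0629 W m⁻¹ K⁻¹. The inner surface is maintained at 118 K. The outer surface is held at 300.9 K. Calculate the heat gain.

Q = 13900 W

Resistance network (inner→outer):
  R_cast iron = (1/7.56 − 1/7.59)/(4πk) = 5.228×10^-4/(4π·49.5) = 8.405×10^-7 K/W
  R_expanded polystyrene = (1/7.59 − 1/7.85)/(4πk) = 0.004364/(4π·0.0389) = 0.008927 K/W
  R_cellular glass = (1/7.85 − 1/8.06)/(4πk) = 0.003319/(4π·0.0629) = 0.004199 K/W
ΣR = 8.405×10^-7 + 0.008927 + 0.004199 = 0.01313 K/W
Q = ΔT/ΣR = (118 K − 300.9 K)/0.01313 = -13900 W
(Negative Q ⇒ heat flows inward; heat gain = 13900 W.)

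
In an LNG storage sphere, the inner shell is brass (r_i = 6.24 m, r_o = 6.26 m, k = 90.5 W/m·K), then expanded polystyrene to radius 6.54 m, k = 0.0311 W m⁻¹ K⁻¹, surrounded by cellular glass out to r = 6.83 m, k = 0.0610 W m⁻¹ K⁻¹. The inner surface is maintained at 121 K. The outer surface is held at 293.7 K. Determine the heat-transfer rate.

Series thermal resistances, inner to outer:
  R_brass = (1/6.24 − 1/6.26)/(4πk) = 5.120×10^-4/(4π·90.5) = 4.502×10^-7 K/W
  R_expanded polystyrene = (1/6.26 − 1/6.54)/(4πk) = 0.006839/(4π·0.0311) = 0.01750 K/W
  R_cellular glass = (1/6.54 − 1/6.83)/(4πk) = 0.006492/(4π·0.0610) = 0.008470 K/W
ΣR = 4.502×10^-7 + 0.01750 + 0.008470 = 0.02597 K/W
Q = ΔT/ΣR = (121 K − 293.7 K)/0.02597 = -6650 W
(Negative Q ⇒ heat flows inward; heat gain = 6650 W.)

Q = 6.65 kW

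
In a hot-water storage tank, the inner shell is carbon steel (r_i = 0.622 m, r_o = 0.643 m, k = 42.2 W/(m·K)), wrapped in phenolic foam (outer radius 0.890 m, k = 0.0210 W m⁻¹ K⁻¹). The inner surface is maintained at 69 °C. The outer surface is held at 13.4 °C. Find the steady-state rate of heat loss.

Resistance network (inner→outer):
  R_carbon steel = (1/0.622 − 1/0.643)/(4πk) = 0.05251/(4π·42.2) = 9.901×10^-5 K/W
  R_phenolic foam = (1/0.643 − 1/0.890)/(4πk) = 0.4316/(4π·0.0210) = 1.636 K/W
ΣR = 9.901×10^-5 + 1.636 = 1.636 K/W
Q = ΔT/ΣR = (69 °C − 13.4 °C)/1.636 = 34.0 W

Q = 34.0 W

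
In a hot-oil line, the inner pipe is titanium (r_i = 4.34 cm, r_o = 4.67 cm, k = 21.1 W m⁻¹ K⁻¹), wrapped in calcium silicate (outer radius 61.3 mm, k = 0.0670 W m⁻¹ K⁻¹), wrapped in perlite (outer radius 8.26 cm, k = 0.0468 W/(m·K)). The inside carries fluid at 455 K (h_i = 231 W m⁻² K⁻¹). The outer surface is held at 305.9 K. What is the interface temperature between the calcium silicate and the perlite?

Series thermal resistances, inner to outer:
  R'_conv,in = 1/(2πr h) = 1/(2π·0.0434·231) = 0.01588 m·K/W
  R'_titanium = ln(0.0467/0.0434)/(2πk) = 0.07328/(2π·21.1) = 5.528×10^-4 m·K/W
  R'_calcium silicate = ln(0.0613/0.0467)/(2πk) = 0.2720/(2π·0.0670) = 0.6462 m·K/W
  R'_perlite = ln(0.0826/0.0613)/(2πk) = 0.2982/(2π·0.0468) = 1.014 m·K/W
ΣR = 0.01588 + 5.528×10^-4 + 0.6462 + 1.014 = 1.677 m·K/W
Q' = ΔT/ΣR = (455 K − 305.9 K)/1.677 = 88.91 W/m
From the inner boundary to the calcium silicate/perlite interface, ΣR_partial = 0.6626 m·K/W.
T_interface = T_in − Q'·ΣR_partial = 455 K − (88.91)(0.6626) = 396 K

T = 396 K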